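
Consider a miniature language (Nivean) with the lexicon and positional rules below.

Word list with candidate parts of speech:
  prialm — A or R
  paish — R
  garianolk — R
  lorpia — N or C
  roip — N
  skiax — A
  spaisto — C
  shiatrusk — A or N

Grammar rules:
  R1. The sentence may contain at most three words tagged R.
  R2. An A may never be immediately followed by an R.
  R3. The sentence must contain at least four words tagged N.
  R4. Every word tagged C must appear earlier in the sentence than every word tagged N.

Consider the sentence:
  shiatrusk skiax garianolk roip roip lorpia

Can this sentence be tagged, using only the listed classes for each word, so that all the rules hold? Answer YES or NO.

Candidates per position — 1:shiatrusk {A,N}; 2:skiax {A}; 3:garianolk {R}; 4:roip {N}; 5:roip {N}; 6:lorpia {N,C}.
Rule 2 cannot be satisfied by any choice of tags from the lexicon.
So there is no consistent tagging.

NO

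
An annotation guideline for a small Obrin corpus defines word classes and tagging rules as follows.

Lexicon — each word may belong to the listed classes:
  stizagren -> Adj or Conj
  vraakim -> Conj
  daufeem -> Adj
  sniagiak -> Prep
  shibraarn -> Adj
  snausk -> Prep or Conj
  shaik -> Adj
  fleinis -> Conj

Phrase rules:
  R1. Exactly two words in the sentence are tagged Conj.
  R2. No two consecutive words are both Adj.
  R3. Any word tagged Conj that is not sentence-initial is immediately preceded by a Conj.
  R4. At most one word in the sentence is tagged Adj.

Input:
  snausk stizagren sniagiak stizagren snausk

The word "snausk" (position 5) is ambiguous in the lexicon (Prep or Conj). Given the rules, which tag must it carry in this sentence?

Candidates per position — 1:snausk {Prep,Conj}; 2:stizagren {Adj,Conj}; 3:sniagiak {Prep}; 4:stizagren {Adj,Conj}; 5:snausk {Prep,Conj}.
Position 4: tagging it Conj would leave rule 3 unsatisfiable, so it must be Adj.
Position 5: tagging it Conj would leave rule 3 unsatisfiable, so it must be Prep.
Position 1: tagging it Prep would leave rule 1 unsatisfiable, so it must be Conj.
Position 2: tagging it Adj would leave rule 1 unsatisfiable, so it must be Conj.
So the tagging must be: Conj Conj Prep Adj Prep.
Rule-by-rule: rule 1 satisfied; rule 2 satisfied; rule 3 satisfied; rule 4 satisfied.

Prep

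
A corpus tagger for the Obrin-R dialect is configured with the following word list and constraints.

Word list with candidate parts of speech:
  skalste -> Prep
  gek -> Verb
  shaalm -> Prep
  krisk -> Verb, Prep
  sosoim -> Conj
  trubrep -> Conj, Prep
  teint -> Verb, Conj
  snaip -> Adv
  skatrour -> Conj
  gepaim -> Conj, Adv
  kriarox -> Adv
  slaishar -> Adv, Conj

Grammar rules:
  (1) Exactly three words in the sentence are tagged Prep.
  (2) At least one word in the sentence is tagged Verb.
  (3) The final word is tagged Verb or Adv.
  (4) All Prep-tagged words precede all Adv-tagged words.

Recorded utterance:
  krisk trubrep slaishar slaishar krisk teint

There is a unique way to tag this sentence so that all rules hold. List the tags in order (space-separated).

Prep Prep Conj Conj Prep Verb

Candidates per position — 1:krisk {Verb,Prep}; 2:trubrep {Conj,Prep}; 3:slaishar {Adv,Conj}; 4:slaishar {Adv,Conj}; 5:krisk {Verb,Prep}; 6:teint {Verb,Conj}.
Position 1: Verb is ruled out by rule 1; that leaves Prep.
Position 2: Conj is ruled out by rule 1; that leaves Prep.
Position 5: Verb is ruled out by rule 1; that leaves Prep.
Position 6: Conj is ruled out by rule 2; that leaves Verb.
Position 3: Adv is ruled out by rule 4; that leaves Conj.
Position 4: Adv is ruled out by rule 4; that leaves Conj.
That leaves exactly one tagging: Prep Prep Conj Conj Prep Verb.
Check: rule 1 holds; rule 2 holds; rule 3 holds; rule 4 holds.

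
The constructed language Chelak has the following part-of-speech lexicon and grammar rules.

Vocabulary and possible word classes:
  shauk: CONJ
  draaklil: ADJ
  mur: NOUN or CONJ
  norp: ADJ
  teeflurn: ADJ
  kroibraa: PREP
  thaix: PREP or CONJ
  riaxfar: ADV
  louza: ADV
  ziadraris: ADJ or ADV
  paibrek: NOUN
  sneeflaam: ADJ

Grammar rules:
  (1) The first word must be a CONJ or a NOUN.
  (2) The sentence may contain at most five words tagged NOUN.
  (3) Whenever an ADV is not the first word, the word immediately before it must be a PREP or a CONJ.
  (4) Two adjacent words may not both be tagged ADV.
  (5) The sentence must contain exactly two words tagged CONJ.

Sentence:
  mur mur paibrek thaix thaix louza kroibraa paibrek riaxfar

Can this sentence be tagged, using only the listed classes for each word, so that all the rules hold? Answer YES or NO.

Candidates per position — 1:mur {NOUN,CONJ}; 2:mur {NOUN,CONJ}; 3:paibrek {NOUN}; 4:thaix {PREP,CONJ}; 5:thaix {PREP,CONJ}; 6:louza {ADV}; 7:kroibraa {PREP}; 8:paibrek {NOUN}; 9:riaxfar {ADV}.
Rule 3 cannot be satisfied by any choice of tags from the lexicon.
So there is no consistent tagging.

NO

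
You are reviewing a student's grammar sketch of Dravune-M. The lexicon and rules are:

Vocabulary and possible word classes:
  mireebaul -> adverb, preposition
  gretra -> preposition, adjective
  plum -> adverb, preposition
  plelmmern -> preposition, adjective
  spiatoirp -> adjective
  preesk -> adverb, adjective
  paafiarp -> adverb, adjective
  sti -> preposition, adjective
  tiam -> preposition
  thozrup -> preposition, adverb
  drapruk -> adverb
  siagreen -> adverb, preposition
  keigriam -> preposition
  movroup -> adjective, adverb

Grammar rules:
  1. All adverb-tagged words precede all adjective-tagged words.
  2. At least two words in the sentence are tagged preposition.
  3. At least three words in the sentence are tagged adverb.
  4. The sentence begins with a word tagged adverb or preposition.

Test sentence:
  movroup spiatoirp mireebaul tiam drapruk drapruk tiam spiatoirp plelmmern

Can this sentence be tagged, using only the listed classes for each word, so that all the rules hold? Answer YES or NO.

NO

Candidates per position — 1:movroup {adjective,adverb}; 2:spiatoirp {adjective}; 3:mireebaul {adverb,preposition}; 4:tiam {preposition}; 5:drapruk {adverb}; 6:drapruk {adverb}; 7:tiam {preposition}; 8:spiatoirp {adjective}; 9:plelmmern {preposition,adjective}.
Rule 1 cannot be satisfied by any choice of tags from the lexicon.
So there is no consistent tagging.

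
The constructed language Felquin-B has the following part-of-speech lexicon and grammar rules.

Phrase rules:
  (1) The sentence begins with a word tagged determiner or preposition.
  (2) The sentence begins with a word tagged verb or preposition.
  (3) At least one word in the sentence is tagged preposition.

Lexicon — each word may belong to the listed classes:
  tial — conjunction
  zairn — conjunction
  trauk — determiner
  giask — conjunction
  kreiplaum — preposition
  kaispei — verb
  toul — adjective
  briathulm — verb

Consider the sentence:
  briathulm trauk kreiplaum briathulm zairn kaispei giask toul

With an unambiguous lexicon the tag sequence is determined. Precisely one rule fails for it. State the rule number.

Fixed tagging: verb determiner preposition verb conjunction verb conjunction adjective.
Checking each rule: R1 ✗, R2 ✓, R3 ✓.
Only rule 1 fails.

1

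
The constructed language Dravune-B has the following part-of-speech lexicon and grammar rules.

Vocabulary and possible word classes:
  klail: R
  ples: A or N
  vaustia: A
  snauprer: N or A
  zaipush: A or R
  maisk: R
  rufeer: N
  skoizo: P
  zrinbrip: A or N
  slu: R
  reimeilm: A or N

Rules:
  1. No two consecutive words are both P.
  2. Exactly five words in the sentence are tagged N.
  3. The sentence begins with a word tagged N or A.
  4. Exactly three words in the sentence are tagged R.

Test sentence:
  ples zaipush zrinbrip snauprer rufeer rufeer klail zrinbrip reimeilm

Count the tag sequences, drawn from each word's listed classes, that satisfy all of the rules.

0

Candidates per position — 1:ples {A,N}; 2:zaipush {A,R}; 3:zrinbrip {A,N}; 4:snauprer {N,A}; 5:rufeer {N}; 6:rufeer {N}; 7:klail {R}; 8:zrinbrip {A,N}; 9:reimeilm {A,N}.
There are 64 candidate sequences in total.
Rule 4 cannot be satisfied by any choice of tags from the lexicon.
So there is no consistent tagging.
Count = 0.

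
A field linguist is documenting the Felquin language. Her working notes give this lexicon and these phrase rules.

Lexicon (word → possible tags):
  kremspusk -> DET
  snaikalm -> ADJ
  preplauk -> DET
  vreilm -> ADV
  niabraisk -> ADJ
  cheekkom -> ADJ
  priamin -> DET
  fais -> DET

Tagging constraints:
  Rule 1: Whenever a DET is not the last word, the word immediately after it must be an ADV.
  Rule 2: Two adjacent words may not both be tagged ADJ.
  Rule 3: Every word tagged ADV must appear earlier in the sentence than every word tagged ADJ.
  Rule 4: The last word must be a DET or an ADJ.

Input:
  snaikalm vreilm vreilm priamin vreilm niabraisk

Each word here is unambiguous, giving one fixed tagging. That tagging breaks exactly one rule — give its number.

Fixed tagging: ADJ ADV ADV DET ADV ADJ.
Checking each rule: R1 ✓, R2 ✓, R3 ✗, R4 ✓.
Only rule 3 fails.

3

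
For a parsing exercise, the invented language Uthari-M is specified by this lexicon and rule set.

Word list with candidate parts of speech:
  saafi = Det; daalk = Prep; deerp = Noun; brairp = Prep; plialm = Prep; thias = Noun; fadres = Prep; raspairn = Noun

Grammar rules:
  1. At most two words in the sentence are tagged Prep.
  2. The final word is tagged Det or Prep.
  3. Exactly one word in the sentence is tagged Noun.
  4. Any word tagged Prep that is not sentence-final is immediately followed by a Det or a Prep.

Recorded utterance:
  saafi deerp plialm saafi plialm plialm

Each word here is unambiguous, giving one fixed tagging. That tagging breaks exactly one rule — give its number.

1

Fixed tagging: Det Noun Prep Det Prep Prep.
Rule check: R1 fail, R2 pass, R3 pass, R4 pass.
Only rule 1 fails.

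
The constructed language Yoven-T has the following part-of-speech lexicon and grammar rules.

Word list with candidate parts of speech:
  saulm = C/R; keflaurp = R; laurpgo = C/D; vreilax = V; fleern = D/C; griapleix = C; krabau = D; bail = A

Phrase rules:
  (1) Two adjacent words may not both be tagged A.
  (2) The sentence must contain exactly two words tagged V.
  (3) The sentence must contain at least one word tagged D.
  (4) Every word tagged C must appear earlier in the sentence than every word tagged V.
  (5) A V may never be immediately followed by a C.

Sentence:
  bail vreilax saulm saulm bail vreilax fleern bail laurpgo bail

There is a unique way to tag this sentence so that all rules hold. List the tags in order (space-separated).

Candidates per position — 1:bail {A}; 2:vreilax {V}; 3:saulm {C,R}; 4:saulm {C,R}; 5:bail {A}; 6:vreilax {V}; 7:fleern {D,C}; 8:bail {A}; 9:laurpgo {C,D}; 10:bail {A}.
Position 3: tagging it C would leave rule 4 unsatisfiable, so it must be R.
Position 4: tagging it C would leave rule 4 unsatisfiable, so it must be R.
Position 7: tagging it C would leave rule 4 unsatisfiable, so it must be D.
Position 9: tagging it C would leave rule 4 unsatisfiable, so it must be D.
So the tagging must be: A V R R A V D A D A.
Check: rule 1 holds; rule 2 holds; rule 3 holds; rule 4 holds; rule 5 holds.

A V R R A V D A D A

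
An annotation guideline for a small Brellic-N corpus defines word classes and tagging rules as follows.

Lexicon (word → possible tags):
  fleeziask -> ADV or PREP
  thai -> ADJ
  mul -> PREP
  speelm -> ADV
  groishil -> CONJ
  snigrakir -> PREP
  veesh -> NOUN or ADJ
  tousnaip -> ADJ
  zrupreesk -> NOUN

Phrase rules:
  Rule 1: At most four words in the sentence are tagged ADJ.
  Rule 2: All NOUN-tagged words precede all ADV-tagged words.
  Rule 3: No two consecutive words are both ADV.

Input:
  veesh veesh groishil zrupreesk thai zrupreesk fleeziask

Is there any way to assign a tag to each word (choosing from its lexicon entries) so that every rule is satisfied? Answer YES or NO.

YES

Candidates per position — 1:veesh {NOUN,ADJ}; 2:veesh {NOUN,ADJ}; 3:groishil {CONJ}; 4:zrupreesk {NOUN}; 5:thai {ADJ}; 6:zrupreesk {NOUN}; 7:fleeziask {ADV,PREP}.
One satisfying assignment: NOUN NOUN CONJ NOUN ADJ NOUN ADV.
Checking: rule 1 ok; rule 2 ok; rule 3 ok.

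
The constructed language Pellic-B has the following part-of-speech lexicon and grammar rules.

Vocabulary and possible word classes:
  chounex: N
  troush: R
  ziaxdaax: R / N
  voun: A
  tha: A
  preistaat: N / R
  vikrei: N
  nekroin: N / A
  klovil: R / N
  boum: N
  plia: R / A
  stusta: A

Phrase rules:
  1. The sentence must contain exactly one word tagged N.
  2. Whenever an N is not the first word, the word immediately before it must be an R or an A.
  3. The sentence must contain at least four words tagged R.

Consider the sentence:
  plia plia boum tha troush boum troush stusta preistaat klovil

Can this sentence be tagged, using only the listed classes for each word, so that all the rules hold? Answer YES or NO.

Candidates per position — 1:plia {R,A}; 2:plia {R,A}; 3:boum {N}; 4:tha {A}; 5:troush {R}; 6:boum {N}; 7:troush {R}; 8:stusta {A}; 9:preistaat {N,R}; 10:klovil {R,N}.
Rule 1 cannot be satisfied by any choice of tags from the lexicon.
So there is no consistent tagging.

NO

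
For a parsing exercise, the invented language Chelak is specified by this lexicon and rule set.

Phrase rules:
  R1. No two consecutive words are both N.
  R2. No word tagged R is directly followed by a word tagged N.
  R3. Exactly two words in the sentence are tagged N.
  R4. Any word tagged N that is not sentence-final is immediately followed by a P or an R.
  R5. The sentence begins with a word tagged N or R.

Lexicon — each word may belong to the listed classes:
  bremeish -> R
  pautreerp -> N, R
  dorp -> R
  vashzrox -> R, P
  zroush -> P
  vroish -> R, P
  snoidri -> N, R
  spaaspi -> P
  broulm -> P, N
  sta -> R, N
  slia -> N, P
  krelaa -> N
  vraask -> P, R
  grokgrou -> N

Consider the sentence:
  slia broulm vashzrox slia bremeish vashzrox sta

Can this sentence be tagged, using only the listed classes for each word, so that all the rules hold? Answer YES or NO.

YES

Candidates per position — 1:slia {N,P}; 2:broulm {P,N}; 3:vashzrox {R,P}; 4:slia {N,P}; 5:bremeish {R}; 6:vashzrox {R,P}; 7:sta {R,N}.
One satisfying assignment: N P P P R P N.
Checking: rule 1 holds; rule 2 holds; rule 3 holds; rule 4 holds; rule 5 holds.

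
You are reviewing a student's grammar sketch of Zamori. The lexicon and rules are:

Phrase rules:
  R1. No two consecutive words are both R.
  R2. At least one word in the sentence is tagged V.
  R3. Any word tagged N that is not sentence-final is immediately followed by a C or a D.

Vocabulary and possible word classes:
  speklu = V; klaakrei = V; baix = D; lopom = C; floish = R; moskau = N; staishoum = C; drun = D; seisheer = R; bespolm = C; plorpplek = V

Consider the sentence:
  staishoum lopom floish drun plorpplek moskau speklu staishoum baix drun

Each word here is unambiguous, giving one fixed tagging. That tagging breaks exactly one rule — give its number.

Fixed tagging: C C R D V N V C D D.
Applying the rules: R1 holds, R2 holds, R3 violated.
Only rule 3 fails.

3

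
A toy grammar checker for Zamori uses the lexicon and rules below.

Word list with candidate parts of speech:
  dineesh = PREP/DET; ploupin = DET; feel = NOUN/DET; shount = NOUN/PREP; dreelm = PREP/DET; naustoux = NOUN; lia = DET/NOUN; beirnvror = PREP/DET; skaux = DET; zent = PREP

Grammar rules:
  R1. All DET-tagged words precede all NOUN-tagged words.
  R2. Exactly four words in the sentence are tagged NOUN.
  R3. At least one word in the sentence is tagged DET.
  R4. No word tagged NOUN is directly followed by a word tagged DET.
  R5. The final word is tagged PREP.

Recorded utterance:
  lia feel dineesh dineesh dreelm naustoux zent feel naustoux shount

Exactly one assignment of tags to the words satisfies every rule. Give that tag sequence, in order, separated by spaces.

DET NOUN PREP PREP PREP NOUN PREP NOUN NOUN PREP

Candidates per position — 1:lia {DET,NOUN}; 2:feel {NOUN,DET}; 3:dineesh {PREP,DET}; 4:dineesh {PREP,DET}; 5:dreelm {PREP,DET}; 6:naustoux {NOUN}; 7:zent {PREP}; 8:feel {NOUN,DET}; 9:naustoux {NOUN}; 10:shount {NOUN,PREP}.
Position 8: tagging it DET would leave rule 1 unsatisfiable, so it must be NOUN.
Position 10: tagging it NOUN would leave rule 5 unsatisfiable, so it must be PREP.
The remaining ambiguous positions (1, 2, 3, 4, 5) are resolved jointly — only one combination satisfies every rule.
The only consistent sequence is: DET NOUN PREP PREP PREP NOUN PREP NOUN NOUN PREP.
Check: rule 1 satisfied; rule 2 satisfied; rule 3 satisfied; rule 4 satisfied; rule 5 satisfied.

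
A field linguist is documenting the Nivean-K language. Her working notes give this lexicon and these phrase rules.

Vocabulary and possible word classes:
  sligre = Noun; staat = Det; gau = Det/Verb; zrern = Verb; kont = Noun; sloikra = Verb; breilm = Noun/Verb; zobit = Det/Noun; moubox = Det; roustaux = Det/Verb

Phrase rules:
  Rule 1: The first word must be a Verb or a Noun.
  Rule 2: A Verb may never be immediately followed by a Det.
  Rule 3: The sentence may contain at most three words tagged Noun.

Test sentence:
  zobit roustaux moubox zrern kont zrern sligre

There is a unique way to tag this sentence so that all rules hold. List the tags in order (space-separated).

Noun Det Det Verb Noun Verb Noun

Candidates per position — 1:zobit {Det,Noun}; 2:roustaux {Det,Verb}; 3:moubox {Det}; 4:zrern {Verb}; 5:kont {Noun}; 6:zrern {Verb}; 7:sligre {Noun}.
Position 1: Det is ruled out by rule 1; that leaves Noun.
Position 2: Verb is ruled out by rule 2; that leaves Det.
The only consistent sequence is: Noun Det Det Verb Noun Verb Noun.
Rule-by-rule: rule 1 ok; rule 2 ok; rule 3 ok.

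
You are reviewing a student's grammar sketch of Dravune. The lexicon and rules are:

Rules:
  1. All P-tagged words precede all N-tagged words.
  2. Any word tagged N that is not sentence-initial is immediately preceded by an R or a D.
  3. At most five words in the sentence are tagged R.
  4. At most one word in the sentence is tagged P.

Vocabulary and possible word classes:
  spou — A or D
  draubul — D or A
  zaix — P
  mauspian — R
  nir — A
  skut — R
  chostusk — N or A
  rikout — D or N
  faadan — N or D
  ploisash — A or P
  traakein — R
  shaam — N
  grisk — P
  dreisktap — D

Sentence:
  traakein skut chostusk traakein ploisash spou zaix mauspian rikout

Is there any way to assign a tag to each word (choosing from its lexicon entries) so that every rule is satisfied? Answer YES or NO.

YES

Candidates per position — 1:traakein {R}; 2:skut {R}; 3:chostusk {N,A}; 4:traakein {R}; 5:ploisash {A,P}; 6:spou {A,D}; 7:zaix {P}; 8:mauspian {R}; 9:rikout {D,N}.
One satisfying assignment: R R A R A A P R D.
Check: rule 1 ok; rule 2 ok; rule 3 ok; rule 4 ok.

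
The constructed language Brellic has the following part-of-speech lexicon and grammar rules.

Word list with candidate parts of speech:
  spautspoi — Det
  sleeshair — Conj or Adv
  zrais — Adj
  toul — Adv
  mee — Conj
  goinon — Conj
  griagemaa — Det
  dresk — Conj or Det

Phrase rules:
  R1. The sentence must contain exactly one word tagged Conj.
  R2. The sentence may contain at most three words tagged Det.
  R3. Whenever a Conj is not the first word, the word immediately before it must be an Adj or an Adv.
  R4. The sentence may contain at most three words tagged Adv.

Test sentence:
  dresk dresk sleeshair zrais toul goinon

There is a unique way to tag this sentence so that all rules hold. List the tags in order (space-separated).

Det Det Adv Adj Adv Conj

Candidates per position — 1:dresk {Conj,Det}; 2:dresk {Conj,Det}; 3:sleeshair {Conj,Adv}; 4:zrais {Adj}; 5:toul {Adv}; 6:goinon {Conj}.
Position 1: tagging it Conj would leave rule 1 unsatisfiable, so it must be Det.
Position 2: tagging it Conj would leave rule 1 unsatisfiable, so it must be Det.
Position 3: tagging it Conj would leave rule 1 unsatisfiable, so it must be Adv.
The unique satisfying tagging is: Det Det Adv Adj Adv Conj.
Rule-by-rule: rule 1 satisfied; rule 2 satisfied; rule 3 satisfied; rule 4 satisfied.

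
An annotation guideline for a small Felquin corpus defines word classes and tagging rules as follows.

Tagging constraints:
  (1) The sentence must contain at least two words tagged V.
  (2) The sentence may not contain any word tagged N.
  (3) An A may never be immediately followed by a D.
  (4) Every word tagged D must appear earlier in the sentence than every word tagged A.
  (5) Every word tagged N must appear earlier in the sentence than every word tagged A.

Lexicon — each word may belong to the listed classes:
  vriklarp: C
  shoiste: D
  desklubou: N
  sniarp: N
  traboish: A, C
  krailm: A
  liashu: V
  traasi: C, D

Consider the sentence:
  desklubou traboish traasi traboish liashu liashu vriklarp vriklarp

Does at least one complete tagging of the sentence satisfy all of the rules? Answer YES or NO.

NO

Candidates per position — 1:desklubou {N}; 2:traboish {A,C}; 3:traasi {C,D}; 4:traboish {A,C}; 5:liashu {V}; 6:liashu {V}; 7:vriklarp {C}; 8:vriklarp {C}.
Rule 2 cannot be satisfied by any choice of tags from the lexicon.
So there is no consistent tagging.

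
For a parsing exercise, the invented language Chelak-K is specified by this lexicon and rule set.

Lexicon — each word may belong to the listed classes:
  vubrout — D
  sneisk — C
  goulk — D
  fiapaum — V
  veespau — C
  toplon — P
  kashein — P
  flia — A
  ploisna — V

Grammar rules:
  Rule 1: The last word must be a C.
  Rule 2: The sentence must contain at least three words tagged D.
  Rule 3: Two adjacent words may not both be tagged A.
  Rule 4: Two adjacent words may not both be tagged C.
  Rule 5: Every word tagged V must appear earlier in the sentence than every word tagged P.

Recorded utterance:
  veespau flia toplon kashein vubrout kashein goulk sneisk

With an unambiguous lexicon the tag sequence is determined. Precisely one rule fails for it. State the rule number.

2

Fixed tagging: C A P P D P D C.
Checking each rule: R1 pass, R2 fail, R3 pass, R4 pass, R5 pass.
Only rule 2 fails.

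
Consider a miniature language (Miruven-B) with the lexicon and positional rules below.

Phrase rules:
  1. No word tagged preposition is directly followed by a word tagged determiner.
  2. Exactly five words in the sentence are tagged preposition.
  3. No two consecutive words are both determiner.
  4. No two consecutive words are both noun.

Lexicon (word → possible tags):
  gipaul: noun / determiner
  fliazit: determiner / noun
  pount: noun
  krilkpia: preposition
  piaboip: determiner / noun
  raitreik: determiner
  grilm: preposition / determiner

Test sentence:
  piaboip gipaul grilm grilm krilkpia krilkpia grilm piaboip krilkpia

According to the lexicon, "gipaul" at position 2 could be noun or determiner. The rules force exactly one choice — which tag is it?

Candidates per position — 1:piaboip {determiner,noun}; 2:gipaul {noun,determiner}; 3:grilm {preposition,determiner}; 4:grilm {preposition,determiner}; 5:krilkpia {preposition}; 6:krilkpia {preposition}; 7:grilm {preposition,determiner}; 8:piaboip {determiner,noun}; 9:krilkpia {preposition}.
At position 7, choosing determiner makes rule 1 impossible to satisfy; hence preposition.
At position 8, choosing determiner makes rule 1 impossible to satisfy; hence noun.
Position 2: the remaining choice is settled jointly with positions 1, 3, 4 — only noun at position 2 is part of a tagging that satisfies every rule.
The only consistent sequence is: determiner noun determiner preposition preposition preposition preposition noun preposition.
Rule-by-rule: rule 1 satisfied; rule 2 satisfied; rule 3 satisfied; rule 4 satisfied.

noun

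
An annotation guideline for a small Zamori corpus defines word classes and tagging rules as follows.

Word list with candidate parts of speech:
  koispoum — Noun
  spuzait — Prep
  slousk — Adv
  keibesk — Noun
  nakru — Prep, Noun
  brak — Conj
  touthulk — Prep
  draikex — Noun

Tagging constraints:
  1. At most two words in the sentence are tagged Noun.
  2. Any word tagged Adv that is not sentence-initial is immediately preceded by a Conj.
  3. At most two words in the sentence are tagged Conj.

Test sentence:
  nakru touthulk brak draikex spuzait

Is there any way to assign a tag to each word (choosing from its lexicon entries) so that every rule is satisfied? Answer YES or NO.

YES

Candidates per position — 1:nakru {Prep,Noun}; 2:touthulk {Prep}; 3:brak {Conj}; 4:draikex {Noun}; 5:spuzait {Prep}.
One satisfying assignment: Prep Prep Conj Noun Prep.
Checking: rule 1 holds; rule 2 holds; rule 3 holds.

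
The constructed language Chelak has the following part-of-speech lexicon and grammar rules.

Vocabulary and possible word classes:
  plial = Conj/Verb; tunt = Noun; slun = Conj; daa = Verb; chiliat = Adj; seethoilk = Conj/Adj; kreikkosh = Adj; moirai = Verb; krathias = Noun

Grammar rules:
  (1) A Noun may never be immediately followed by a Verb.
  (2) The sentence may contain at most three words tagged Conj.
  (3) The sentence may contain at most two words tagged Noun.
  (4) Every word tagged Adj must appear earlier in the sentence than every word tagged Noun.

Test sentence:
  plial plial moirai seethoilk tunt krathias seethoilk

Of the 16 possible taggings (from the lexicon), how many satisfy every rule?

Candidates per position — 1:plial {Conj,Verb}; 2:plial {Conj,Verb}; 3:moirai {Verb}; 4:seethoilk {Conj,Adj}; 5:tunt {Noun}; 6:krathias {Noun}; 7:seethoilk {Conj,Adj}.
There are 16 candidate sequences in total.
Checking each against the rules leaves 7 sequences.
Count = 7.

7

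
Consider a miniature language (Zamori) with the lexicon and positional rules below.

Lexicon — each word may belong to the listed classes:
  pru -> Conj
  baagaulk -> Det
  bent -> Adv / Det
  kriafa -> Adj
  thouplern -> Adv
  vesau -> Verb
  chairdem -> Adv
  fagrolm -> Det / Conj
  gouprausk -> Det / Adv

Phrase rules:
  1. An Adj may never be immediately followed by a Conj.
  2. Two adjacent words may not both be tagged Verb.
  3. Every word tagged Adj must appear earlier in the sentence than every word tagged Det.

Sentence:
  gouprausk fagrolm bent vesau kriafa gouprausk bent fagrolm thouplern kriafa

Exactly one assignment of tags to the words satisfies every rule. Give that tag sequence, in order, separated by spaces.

Candidates per position — 1:gouprausk {Det,Adv}; 2:fagrolm {Det,Conj}; 3:bent {Adv,Det}; 4:vesau {Verb}; 5:kriafa {Adj}; 6:gouprausk {Det,Adv}; 7:bent {Adv,Det}; 8:fagrolm {Det,Conj}; 9:thouplern {Adv}; 10:kriafa {Adj}.
At position 1, choosing Det makes rule 3 impossible to satisfy; hence Adv.
At position 2, choosing Det makes rule 3 impossible to satisfy; hence Conj.
At position 3, choosing Det makes rule 3 impossible to satisfy; hence Adv.
At position 6, choosing Det makes rule 3 impossible to satisfy; hence Adv.
At position 7, choosing Det makes rule 3 impossible to satisfy; hence Adv.
At position 8, choosing Det makes rule 3 impossible to satisfy; hence Conj.
The unique satisfying tagging is: Adv Conj Adv Verb Adj Adv Adv Conj Adv Adj.
Rule-by-rule: rule 1 ✓; rule 2 ✓; rule 3 ✓.

Adv Conj Adv Verb Adj Adv Adv Conj Adv Adj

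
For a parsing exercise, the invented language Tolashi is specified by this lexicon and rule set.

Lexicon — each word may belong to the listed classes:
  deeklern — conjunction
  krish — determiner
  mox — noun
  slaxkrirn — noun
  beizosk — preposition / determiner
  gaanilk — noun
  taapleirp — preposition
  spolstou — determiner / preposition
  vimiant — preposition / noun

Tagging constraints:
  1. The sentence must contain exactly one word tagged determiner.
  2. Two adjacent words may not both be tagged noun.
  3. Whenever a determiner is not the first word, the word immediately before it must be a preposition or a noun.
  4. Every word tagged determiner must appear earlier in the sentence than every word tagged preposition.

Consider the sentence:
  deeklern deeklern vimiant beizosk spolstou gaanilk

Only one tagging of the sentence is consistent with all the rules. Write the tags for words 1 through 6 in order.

Candidates per position — 1:deeklern {conjunction}; 2:deeklern {conjunction}; 3:vimiant {preposition,noun}; 4:beizosk {preposition,determiner}; 5:spolstou {determiner,preposition}; 6:gaanilk {noun}.
The remaining ambiguous positions (3, 4, 5) are resolved jointly — only one combination satisfies every rule.
That leaves exactly one tagging: conjunction conjunction noun determiner preposition noun.
Verifying each rule — rule 1 ✓; rule 2 ✓; rule 3 ✓; rule 4 ✓.

conjunction conjunction noun determiner preposition noun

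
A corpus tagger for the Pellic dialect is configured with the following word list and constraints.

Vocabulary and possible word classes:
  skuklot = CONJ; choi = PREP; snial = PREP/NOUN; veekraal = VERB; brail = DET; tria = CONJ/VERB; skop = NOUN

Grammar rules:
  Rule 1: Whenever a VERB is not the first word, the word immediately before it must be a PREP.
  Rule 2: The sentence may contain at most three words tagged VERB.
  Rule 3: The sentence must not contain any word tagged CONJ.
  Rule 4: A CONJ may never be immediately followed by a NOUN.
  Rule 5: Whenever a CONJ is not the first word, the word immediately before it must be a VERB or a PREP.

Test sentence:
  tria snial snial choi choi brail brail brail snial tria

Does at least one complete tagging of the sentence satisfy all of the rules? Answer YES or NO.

Candidates per position — 1:tria {CONJ,VERB}; 2:snial {PREP,NOUN}; 3:snial {PREP,NOUN}; 4:choi {PREP}; 5:choi {PREP}; 6:brail {DET}; 7:brail {DET}; 8:brail {DET}; 9:snial {PREP,NOUN}; 10:tria {CONJ,VERB}.
One satisfying assignment: VERB NOUN PREP PREP PREP DET DET DET PREP VERB.
Verifying each rule — rule 1 holds; rule 2 holds; rule 3 holds; rule 4 holds; rule 5 holds.

YES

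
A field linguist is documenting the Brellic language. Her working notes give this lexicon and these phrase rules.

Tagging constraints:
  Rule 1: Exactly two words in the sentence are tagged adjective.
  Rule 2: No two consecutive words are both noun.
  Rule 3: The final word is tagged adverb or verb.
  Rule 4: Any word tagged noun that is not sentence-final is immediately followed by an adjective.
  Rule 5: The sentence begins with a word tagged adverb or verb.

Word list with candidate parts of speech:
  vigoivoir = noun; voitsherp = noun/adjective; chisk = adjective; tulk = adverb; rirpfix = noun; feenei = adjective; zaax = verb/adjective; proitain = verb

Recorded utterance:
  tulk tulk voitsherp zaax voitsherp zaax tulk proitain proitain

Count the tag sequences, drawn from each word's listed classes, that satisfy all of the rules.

4

Candidates per position — 1:tulk {adverb}; 2:tulk {adverb}; 3:voitsherp {noun,adjective}; 4:zaax {verb,adjective}; 5:voitsherp {noun,adjective}; 6:zaax {verb,adjective}; 7:tulk {adverb}; 8:proitain {verb}; 9:proitain {verb}.
There are 16 candidate sequences in total.
The sequences that satisfy every rule: adverb adverb noun adjective noun adjective adverb verb verb; adverb adverb noun adjective adjective verb adverb verb verb; adverb adverb adjective verb noun adjective adverb verb verb; adverb adverb adjective verb adjective verb adverb verb verb.
Count = 4.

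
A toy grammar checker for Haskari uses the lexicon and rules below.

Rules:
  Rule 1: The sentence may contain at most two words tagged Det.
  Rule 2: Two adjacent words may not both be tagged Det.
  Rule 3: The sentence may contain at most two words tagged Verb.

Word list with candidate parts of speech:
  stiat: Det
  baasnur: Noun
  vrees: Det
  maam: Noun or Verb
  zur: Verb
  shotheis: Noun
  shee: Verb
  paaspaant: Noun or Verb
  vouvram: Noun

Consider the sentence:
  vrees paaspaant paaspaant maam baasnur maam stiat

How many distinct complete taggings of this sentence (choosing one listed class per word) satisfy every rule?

Candidates per position — 1:vrees {Det}; 2:paaspaant {Noun,Verb}; 3:paaspaant {Noun,Verb}; 4:maam {Noun,Verb}; 5:baasnur {Noun}; 6:maam {Noun,Verb}; 7:stiat {Det}.
There are 16 candidate sequences in total.
Checking each against the rules leaves 11 sequences.
Count = 11.

11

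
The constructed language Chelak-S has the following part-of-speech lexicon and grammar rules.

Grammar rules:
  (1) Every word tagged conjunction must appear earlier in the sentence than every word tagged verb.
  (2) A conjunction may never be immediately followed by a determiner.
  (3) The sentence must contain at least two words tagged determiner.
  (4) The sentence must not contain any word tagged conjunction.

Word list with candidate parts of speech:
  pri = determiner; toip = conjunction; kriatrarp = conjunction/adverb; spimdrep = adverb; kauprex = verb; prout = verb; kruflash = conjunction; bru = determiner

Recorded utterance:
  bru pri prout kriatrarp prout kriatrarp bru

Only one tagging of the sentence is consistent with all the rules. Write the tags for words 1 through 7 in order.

Candidates per position — 1:bru {determiner}; 2:pri {determiner}; 3:prout {verb}; 4:kriatrarp {conjunction,adverb}; 5:prout {verb}; 6:kriatrarp {conjunction,adverb}; 7:bru {determiner}.
Word 4 cannot be conjunction — rule 1 would then fail for every completion. It is adverb.
Word 6 cannot be conjunction — rule 1 would then fail for every completion. It is adverb.
That leaves exactly one tagging: determiner determiner verb adverb verb adverb determiner.
Verifying each rule — rule 1 satisfied; rule 2 satisfied; rule 3 satisfied; rule 4 satisfied.

determiner determiner verb adverb verb adverb determiner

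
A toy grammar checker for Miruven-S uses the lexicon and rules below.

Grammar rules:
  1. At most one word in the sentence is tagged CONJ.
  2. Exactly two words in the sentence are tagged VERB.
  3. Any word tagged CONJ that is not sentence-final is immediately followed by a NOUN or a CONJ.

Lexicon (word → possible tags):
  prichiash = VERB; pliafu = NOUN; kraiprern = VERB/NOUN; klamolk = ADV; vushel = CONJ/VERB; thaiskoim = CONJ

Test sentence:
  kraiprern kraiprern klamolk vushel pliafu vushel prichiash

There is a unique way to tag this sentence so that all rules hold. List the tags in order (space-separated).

NOUN NOUN ADV CONJ NOUN VERB VERB

Candidates per position — 1:kraiprern {VERB,NOUN}; 2:kraiprern {VERB,NOUN}; 3:klamolk {ADV}; 4:vushel {CONJ,VERB}; 5:pliafu {NOUN}; 6:vushel {CONJ,VERB}; 7:prichiash {VERB}.
If word 6 were CONJ, no tagging could satisfy rule 3; so word 6 is VERB.
If word 1 were VERB, no tagging could satisfy rule 2; so word 1 is NOUN.
If word 2 were VERB, no tagging could satisfy rule 2; so word 2 is NOUN.
If word 4 were VERB, no tagging could satisfy rule 2; so word 4 is CONJ.
That leaves exactly one tagging: NOUN NOUN ADV CONJ NOUN VERB VERB.
Checking: rule 1 holds; rule 2 holds; rule 3 holds.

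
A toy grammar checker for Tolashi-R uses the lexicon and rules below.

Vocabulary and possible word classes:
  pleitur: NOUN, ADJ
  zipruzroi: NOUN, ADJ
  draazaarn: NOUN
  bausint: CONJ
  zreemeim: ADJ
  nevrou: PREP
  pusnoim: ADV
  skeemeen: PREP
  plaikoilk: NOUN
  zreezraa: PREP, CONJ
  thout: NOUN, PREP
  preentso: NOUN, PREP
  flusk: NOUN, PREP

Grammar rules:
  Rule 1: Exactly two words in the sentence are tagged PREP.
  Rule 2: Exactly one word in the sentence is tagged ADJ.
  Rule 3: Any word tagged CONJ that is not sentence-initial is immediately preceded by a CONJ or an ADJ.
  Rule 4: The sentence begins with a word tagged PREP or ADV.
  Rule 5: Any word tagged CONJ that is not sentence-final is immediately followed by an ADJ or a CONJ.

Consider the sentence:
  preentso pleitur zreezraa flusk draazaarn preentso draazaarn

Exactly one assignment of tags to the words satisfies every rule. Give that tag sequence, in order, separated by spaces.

Candidates per position — 1:preentso {NOUN,PREP}; 2:pleitur {NOUN,ADJ}; 3:zreezraa {PREP,CONJ}; 4:flusk {NOUN,PREP}; 5:draazaarn {NOUN}; 6:preentso {NOUN,PREP}; 7:draazaarn {NOUN}.
If word 1 were NOUN, no tagging could satisfy rule 4; so word 1 is PREP.
If word 2 were NOUN, no tagging could satisfy rule 2; so word 2 is ADJ.
If word 3 were CONJ, no tagging could satisfy rule 5; so word 3 is PREP.
If word 4 were PREP, no tagging could satisfy rule 1; so word 4 is NOUN.
If word 6 were PREP, no tagging could satisfy rule 1; so word 6 is NOUN.
That leaves exactly one tagging: PREP ADJ PREP NOUN NOUN NOUN NOUN.
Verifying each rule — rule 1 holds; rule 2 holds; rule 3 holds; rule 4 holds; rule 5 holds.

PREP ADJ PREP NOUN NOUN NOUN NOUN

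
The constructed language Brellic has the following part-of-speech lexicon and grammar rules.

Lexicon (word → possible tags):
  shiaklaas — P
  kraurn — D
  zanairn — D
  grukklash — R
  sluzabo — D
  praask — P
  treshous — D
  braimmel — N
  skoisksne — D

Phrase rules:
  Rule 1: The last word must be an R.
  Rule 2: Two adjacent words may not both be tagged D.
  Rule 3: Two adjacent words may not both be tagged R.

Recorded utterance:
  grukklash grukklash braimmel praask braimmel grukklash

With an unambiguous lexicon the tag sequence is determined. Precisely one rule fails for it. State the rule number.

3

Fixed tagging: R R N P N R.
Applying the rules: R1 ✓, R2 ✓, R3 ✗.
Only rule 3 fails.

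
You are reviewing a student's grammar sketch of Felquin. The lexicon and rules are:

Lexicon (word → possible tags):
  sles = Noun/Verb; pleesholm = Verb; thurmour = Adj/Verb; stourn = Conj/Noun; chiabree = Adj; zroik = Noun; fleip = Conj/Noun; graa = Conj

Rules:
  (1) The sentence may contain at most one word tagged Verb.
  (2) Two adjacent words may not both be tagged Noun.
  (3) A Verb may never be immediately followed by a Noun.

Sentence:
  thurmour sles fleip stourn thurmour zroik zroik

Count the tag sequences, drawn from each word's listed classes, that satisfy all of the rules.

Candidates per position — 1:thurmour {Adj,Verb}; 2:sles {Noun,Verb}; 3:fleip {Conj,Noun}; 4:stourn {Conj,Noun}; 5:thurmour {Adj,Verb}; 6:zroik {Noun}; 7:zroik {Noun}.
There are 32 candidate sequences in total.
Rule 2 cannot be satisfied by any choice of tags from the lexicon.
So there is no consistent tagging.
Count = 0.

0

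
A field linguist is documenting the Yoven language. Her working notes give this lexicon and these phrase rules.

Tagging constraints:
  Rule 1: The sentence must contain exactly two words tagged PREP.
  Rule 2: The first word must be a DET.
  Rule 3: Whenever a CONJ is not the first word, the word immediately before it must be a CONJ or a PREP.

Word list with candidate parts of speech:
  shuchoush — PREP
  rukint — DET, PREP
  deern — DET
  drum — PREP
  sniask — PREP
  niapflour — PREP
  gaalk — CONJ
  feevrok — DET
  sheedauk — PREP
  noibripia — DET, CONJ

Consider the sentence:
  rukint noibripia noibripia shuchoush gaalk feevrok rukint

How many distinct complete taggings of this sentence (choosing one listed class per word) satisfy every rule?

1

Candidates per position — 1:rukint {DET,PREP}; 2:noibripia {DET,CONJ}; 3:noibripia {DET,CONJ}; 4:shuchoush {PREP}; 5:gaalk {CONJ}; 6:feevrok {DET}; 7:rukint {DET,PREP}.
There are 16 candidate sequences in total.
The sequences that satisfy every rule: DET DET DET PREP CONJ DET PREP.
Count = 1.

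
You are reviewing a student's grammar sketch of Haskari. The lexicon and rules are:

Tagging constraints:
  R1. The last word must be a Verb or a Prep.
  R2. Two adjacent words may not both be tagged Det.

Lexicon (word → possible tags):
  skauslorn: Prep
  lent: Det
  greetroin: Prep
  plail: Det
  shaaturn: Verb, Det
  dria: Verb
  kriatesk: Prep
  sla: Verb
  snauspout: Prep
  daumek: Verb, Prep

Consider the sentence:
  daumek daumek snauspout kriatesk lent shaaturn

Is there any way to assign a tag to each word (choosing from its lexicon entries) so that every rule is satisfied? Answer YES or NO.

YES

Candidates per position — 1:daumek {Verb,Prep}; 2:daumek {Verb,Prep}; 3:snauspout {Prep}; 4:kriatesk {Prep}; 5:lent {Det}; 6:shaaturn {Verb,Det}.
One satisfying assignment: Verb Prep Prep Prep Det Verb.
Check: rule 1 holds; rule 2 holds.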